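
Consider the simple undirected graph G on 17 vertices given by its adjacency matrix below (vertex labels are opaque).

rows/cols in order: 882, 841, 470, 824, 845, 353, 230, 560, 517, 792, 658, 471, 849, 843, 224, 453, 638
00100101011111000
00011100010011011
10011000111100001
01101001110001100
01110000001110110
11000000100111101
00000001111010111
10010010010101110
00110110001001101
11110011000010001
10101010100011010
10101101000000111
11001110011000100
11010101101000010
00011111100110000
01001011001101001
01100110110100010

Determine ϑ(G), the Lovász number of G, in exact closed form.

N(471) = {882, 470, 845, 353, 560, 224, 453, 638}, |N(471)| = 8.
Vertex 453 has 8 neighbors: 841, 845, 230, 560, 658, 471, 843, 638.
deg(658) = 8; N(658) = {882, 470, 845, 230, 517, 849, 843, 453}.
N(224) = {824, 845, 353, 230, 560, 517, 471, 849}, |N(224)| = 8.
Every vertex has degree 8 (N=17); SR(17,8,3,4) — a Paley graph.
Distinct eigenvalues (to 4 d.p.): [8.0, 1.5616, -2.5616].
ϑ = −N·λ_min/(λ_max−λ_min) = −17·(-sqrt(17)/2 - 1/2)/(8−(-sqrt(17)/2 - 1/2)) = sqrt(17).
Numerically 4.1231056.

sqrt(17)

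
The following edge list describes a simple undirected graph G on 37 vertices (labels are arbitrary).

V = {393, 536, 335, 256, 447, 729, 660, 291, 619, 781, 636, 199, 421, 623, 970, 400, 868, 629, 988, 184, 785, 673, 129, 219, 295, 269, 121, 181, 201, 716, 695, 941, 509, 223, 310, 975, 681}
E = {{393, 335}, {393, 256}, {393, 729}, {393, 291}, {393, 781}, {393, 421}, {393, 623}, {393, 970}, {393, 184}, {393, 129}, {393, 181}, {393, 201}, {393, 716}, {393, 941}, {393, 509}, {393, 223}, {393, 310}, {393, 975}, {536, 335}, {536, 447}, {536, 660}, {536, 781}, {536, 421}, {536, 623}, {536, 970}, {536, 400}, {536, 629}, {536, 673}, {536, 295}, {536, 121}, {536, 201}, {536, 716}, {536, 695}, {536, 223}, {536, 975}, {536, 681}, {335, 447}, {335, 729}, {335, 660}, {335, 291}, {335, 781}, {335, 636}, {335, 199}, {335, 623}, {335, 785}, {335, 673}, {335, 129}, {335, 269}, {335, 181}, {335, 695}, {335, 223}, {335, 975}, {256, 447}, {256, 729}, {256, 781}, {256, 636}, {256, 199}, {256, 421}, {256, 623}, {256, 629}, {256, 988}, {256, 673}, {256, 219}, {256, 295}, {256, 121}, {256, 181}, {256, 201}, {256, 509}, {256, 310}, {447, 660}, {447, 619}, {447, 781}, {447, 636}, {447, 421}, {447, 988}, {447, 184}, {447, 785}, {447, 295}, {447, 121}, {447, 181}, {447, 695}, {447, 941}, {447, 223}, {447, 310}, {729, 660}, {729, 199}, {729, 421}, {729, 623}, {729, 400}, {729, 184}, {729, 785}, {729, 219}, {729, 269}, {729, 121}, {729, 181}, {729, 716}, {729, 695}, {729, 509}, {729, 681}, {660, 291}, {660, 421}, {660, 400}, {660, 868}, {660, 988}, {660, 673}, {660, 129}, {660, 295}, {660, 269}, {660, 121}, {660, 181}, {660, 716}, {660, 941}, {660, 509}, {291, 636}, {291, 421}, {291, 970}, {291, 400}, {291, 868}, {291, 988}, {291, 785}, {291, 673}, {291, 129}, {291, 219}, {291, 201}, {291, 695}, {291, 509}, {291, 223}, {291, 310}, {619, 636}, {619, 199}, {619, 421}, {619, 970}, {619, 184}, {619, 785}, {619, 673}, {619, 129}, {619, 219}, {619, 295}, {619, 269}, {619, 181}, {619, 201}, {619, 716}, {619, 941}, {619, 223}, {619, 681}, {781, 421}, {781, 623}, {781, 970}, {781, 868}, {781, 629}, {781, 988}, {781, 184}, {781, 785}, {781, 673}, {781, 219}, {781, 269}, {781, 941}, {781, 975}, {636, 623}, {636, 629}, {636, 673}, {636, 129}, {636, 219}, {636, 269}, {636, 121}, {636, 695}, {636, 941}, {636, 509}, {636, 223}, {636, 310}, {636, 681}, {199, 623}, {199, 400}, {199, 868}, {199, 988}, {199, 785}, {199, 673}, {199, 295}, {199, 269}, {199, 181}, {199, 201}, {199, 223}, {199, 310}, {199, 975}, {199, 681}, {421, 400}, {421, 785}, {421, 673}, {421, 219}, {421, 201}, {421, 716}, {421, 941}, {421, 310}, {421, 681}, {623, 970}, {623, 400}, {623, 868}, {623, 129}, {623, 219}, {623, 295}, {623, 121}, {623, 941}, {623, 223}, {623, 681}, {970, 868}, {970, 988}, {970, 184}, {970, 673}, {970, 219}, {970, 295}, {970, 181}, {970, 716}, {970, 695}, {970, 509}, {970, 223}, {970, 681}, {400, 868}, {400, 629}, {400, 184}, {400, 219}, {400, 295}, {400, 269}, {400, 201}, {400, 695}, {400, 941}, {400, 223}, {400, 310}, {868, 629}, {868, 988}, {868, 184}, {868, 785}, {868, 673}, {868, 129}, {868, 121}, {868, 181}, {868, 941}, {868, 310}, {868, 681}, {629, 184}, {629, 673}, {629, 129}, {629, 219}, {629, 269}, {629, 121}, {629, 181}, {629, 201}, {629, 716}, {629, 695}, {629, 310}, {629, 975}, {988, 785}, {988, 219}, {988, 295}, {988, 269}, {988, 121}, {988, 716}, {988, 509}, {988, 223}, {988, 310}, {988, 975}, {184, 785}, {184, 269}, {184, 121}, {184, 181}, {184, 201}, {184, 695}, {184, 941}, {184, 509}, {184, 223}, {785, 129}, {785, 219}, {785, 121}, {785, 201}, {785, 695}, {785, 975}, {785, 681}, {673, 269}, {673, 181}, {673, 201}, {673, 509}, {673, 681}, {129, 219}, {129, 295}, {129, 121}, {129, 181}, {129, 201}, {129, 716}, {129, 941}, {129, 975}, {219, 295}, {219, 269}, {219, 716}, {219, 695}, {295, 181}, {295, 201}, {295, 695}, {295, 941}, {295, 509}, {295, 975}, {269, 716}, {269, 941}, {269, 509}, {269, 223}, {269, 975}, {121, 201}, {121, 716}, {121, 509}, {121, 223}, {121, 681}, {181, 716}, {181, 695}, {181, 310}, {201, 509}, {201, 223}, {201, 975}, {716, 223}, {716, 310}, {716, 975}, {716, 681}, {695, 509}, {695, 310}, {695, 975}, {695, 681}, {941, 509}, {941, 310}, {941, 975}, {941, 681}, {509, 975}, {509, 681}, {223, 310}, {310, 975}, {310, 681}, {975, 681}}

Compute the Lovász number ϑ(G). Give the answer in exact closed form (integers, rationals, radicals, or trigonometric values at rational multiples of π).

Vertex 219 has 18 neighbors: 256, 729, 291, 619, 781, 636, 421, 623, 970, 400, 629, 988, 785, 129, 295, 269, 716, 695.
N(201) = {393, 536, 256, 291, 619, 199, 421, 400, 629, 184, 785, 673, 129, 295, 121, 509, 223, 975}, |N(201)| = 18.
deg(636) = 18; N(636) = {335, 256, 447, 291, 619, 623, 629, 673, 129, 219, 269, 121, 695, 941, 509, 223, 310, 681}.
deg(729) = 18; N(729) = {393, 335, 256, 660, 199, 421, 623, 400, 184, 785, 219, 269, 121, 181, 716, 695, 509, 681}.
Every vertex has degree 18 (N=37); Paley(37): SR with (k,λ,μ)=(18,8,9).
Distinct eigenvalues (to 6 d.p.): [18.0, 2.541381, -3.541381].
Lovász (edge-transitive): ϑ = −37·(-sqrt(37)/2 - 1/2)/((18)−(-sqrt(37)/2 - 1/2)) = sqrt(37).
Numerically 6.0828.

sqrt(37)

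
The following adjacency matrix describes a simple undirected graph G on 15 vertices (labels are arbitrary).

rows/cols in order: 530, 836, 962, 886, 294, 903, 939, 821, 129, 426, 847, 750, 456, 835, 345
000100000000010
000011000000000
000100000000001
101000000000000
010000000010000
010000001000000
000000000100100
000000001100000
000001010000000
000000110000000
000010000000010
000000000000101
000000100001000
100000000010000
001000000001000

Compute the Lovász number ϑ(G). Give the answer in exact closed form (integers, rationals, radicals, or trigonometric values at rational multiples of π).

Vertex 903 has 2 neighbors: 836, 129.
Vertex 821 has 2 neighbors: 129, 426.
N(345) = {962, 750}, |N(345)| = 2.
Vertex 294 has 2 neighbors: 836, 847.
G on 15 vertices is 2-regular; a single 15-cycle (edge-transitive).
spec(A) ≈ [2.0, 1.827, 1.338, 0.618, -0.209, -1.0, -1.618, -1.956] (distinct, 3 d.p.).
With N=15: ϑ(G) = 15·(-(-1)*2*cos(pi/15))/(2−(-2*cos(pi/15))) = 15*cos(pi/15)/(cos(pi/15) + 1).
= 7.417148248… (decimal).
Sandwich: α(G)=7 ≤ ϑ(G)=15*cos(pi/15)/(cos(pi/15) + 1) ≤ χ(Ḡ)=8 (both strict).

15*cos(pi/15)/(cos(pi/15) + 1)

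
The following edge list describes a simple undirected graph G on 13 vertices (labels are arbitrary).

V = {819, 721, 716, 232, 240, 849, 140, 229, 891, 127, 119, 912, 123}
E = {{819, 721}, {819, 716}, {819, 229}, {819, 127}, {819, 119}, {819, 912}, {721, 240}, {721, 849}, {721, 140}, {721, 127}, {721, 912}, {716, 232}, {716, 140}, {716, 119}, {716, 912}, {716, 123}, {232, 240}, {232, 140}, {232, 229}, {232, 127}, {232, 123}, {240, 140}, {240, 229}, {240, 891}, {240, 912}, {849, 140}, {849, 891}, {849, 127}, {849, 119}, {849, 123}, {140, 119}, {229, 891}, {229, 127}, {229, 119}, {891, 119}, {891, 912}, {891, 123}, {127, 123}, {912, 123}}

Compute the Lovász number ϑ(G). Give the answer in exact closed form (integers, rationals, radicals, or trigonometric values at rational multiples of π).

deg(229) = 6; N(229) = {819, 232, 240, 891, 127, 119}.
Vertex 127 has 6 neighbors: 819, 721, 232, 849, 229, 123.
deg(716) = 6; N(716) = {819, 232, 140, 119, 912, 123}.
Vertex 912 has 6 neighbors: 819, 721, 716, 240, 891, 123.
Regular of degree 6 on 13 vertices: SR(13,6,2,3) — a Paley graph.
Distinct eigenvalues (to 5 d.p.): [6.0, 1.30278, -2.30278].
−13·(-sqrt(13)/2 - 1/2) / ((6)−(-sqrt(13)/2 - 1/2)) = sqrt(13) = ϑ(G).
ϑ(G) ≈ 3.6056.

sqrt(13)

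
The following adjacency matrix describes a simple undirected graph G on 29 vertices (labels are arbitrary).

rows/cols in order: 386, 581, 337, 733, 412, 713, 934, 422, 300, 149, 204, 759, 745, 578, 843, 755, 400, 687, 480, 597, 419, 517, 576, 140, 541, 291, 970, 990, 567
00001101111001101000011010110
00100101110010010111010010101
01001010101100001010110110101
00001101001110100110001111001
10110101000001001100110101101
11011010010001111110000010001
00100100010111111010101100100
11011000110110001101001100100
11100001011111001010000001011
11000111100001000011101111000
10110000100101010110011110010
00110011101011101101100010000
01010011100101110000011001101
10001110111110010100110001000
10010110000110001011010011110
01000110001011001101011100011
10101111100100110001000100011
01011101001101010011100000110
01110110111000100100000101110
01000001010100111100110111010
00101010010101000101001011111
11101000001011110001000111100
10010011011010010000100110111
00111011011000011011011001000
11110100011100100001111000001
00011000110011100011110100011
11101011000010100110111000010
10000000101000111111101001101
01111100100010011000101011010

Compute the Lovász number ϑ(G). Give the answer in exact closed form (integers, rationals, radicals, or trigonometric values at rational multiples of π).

Vertex 755 has 14 neighbors: 581, 713, 934, 204, 745, 578, 400, 687, 597, 517, 576, 140, 990, 567.
deg(934) = 14; N(934) = {337, 713, 149, 759, 745, 578, 843, 755, 400, 480, 419, 576, 140, 970}.
N(843) = {386, 733, 713, 934, 759, 745, 400, 480, 597, 517, 541, 291, 970, 990}, |N(843)| = 14.
Vertex 576 has 14 neighbors: 386, 733, 934, 422, 149, 204, 745, 755, 419, 140, 541, 970, 990, 567.
29-vertex 14-regular graph: SR(29,14,6,7) — a Paley graph.
The 3 distinct eigenvalues: [14.0, 2.193, -3.193].
Lovász (edge-transitive): ϑ = −29·(-sqrt(29)/2 - 1/2)/((14)−(-sqrt(29)/2 - 1/2)) = sqrt(29).
= 5.385165… (decimal).

sqrt(29)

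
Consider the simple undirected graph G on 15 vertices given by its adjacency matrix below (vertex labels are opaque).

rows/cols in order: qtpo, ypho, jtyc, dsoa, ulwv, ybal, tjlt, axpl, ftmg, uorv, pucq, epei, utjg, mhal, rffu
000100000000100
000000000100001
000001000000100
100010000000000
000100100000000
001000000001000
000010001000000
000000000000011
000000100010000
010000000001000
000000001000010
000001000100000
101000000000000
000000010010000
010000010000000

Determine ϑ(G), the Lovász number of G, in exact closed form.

15*cos(pi/15)/(cos(pi/15) + 1)

deg(tjlt) = 2; N(tjlt) = {ulwv, ftmg}.
N(mhal) = {axpl, pucq}, |N(mhal)| = 2.
N(axpl) = {mhal, rffu}, |N(axpl)| = 2.
deg(utjg) = 2; N(utjg) = {qtpo, jtyc}.
Regular of degree 2 on 15 vertices: a single 15-cycle (edge-transitive).
The 8 distinct eigenvalues: [2.0, 1.827, 1.338, 0.618, -0.209, -1.0, -1.618, -1.956].
Lovász (edge-transitive): ϑ = −15·(-2*cos(pi/15))/((2)−(-2*cos(pi/15))) = 15*cos(pi/15)/(cos(pi/15) + 1).
= 7.417148248… (decimal).
Check 7 ≤ 15*cos(pi/15)/(cos(pi/15) + 1) ≤ 8: both strict.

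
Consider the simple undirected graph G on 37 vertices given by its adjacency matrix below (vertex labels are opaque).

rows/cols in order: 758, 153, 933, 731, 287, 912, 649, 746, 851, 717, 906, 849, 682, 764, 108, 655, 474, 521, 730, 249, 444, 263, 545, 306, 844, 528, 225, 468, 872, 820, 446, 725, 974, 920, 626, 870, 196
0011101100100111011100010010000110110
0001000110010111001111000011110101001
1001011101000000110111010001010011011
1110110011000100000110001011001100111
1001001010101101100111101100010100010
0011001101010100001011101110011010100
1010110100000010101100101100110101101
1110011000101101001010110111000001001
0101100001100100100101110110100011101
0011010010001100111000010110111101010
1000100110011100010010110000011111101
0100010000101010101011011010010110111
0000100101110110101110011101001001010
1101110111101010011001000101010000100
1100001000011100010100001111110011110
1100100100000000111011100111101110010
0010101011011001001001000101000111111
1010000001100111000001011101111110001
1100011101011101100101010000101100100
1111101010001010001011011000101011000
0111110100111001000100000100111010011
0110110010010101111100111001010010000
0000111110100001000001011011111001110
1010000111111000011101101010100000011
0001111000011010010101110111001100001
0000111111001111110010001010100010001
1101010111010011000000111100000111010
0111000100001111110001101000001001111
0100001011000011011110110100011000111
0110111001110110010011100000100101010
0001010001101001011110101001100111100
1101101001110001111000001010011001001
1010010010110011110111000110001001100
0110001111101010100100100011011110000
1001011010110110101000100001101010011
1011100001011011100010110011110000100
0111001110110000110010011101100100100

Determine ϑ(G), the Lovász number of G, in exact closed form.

N(108) = {758, 153, 649, 849, 682, 764, 521, 249, 844, 528, 225, 468, 872, 820, 974, 920, 626, 870}, |N(108)| = 18.
N(851) = {153, 731, 287, 717, 906, 764, 474, 249, 263, 545, 306, 528, 225, 872, 974, 920, 626, 196}, |N(851)| = 18.
Vertex 446 has 18 neighbors: 731, 912, 717, 906, 682, 655, 521, 730, 249, 444, 545, 844, 468, 872, 725, 974, 920, 626.
N(649) = {758, 933, 287, 912, 746, 108, 474, 730, 249, 545, 844, 528, 872, 820, 725, 920, 626, 196}, |N(649)| = 18.
37-vertex 18-regular graph: SR(37,18,8,9) — a Paley graph.
The 3 distinct eigenvalues: [18.0, 2.5414, -3.5414].
With N=37: ϑ(G) = 37·(-(-sqrt(37)/2 - 1/2))/(18−(-sqrt(37)/2 - 1/2)) = sqrt(37).
= 6.0827625… (decimal).

sqrt(37)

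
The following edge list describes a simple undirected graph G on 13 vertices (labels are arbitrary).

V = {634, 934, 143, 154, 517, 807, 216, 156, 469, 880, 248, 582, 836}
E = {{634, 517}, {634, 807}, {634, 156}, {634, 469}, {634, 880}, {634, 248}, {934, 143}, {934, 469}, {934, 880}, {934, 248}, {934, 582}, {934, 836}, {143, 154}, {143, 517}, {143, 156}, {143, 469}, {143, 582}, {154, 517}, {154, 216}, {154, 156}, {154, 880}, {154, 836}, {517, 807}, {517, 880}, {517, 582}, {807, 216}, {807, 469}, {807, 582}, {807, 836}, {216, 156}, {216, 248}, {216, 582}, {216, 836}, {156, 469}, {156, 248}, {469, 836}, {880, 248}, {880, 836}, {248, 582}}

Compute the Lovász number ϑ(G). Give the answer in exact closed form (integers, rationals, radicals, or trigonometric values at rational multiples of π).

N(807) = {634, 517, 216, 469, 582, 836}, |N(807)| = 6.
Vertex 836 has 6 neighbors: 934, 154, 807, 216, 469, 880.
N(156) = {634, 143, 154, 216, 469, 248}, |N(156)| = 6.
deg(216) = 6; N(216) = {154, 807, 156, 248, 582, 836}.
13-vertex 6-regular graph: SR(13,6,2,3) — a Paley graph.
The 3 distinct eigenvalues: [6.0, 1.303, -2.303].
ϑ = −N·λ_min/(λ_max−λ_min) = −13·(-sqrt(13)/2 - 1/2)/(6−(-sqrt(13)/2 - 1/2)) = sqrt(13).
ϑ(G) ≈ 3.6056.

sqrt(13)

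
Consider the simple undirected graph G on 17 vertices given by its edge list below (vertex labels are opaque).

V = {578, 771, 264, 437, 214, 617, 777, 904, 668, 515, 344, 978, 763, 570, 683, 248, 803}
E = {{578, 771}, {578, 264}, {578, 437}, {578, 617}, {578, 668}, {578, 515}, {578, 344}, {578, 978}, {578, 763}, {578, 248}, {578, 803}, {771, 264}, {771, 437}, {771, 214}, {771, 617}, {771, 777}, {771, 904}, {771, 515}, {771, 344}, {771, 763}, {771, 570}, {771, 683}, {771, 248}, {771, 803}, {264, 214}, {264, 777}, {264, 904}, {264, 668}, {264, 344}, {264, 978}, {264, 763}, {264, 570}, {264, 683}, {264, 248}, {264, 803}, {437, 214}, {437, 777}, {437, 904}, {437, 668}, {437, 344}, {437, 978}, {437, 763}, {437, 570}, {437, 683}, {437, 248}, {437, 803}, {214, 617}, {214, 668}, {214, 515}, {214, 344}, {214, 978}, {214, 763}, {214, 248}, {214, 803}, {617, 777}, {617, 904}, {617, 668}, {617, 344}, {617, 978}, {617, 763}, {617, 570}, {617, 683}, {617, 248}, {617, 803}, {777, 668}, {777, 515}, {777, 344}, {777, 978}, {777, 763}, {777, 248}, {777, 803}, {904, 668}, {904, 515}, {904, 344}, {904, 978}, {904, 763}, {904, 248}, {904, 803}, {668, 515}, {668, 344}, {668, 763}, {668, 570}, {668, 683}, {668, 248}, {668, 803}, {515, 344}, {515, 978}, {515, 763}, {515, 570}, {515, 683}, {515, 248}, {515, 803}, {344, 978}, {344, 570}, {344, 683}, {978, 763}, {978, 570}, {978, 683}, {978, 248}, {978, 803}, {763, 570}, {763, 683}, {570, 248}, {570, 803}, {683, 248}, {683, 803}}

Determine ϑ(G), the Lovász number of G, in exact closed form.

6

N(777) = {771, 264, 437, 617, 668, 515, 344, 978, 763, 248, 803}, |N(777)| = 11.
Vertex 978 has 14 neighbors: 578, 264, 437, 214, 617, 777, 904, 515, 344, 763, 570, 683, 248, 803.
Vertex 515 has 13 neighbors: 578, 771, 214, 777, 904, 668, 344, 978, 763, 570, 683, 248, 803.
N(437) = {578, 771, 214, 777, 904, 668, 344, 978, 763, 570, 683, 248, 803}, |N(437)| = 13.
Complete multipartite on [6, 4, 4, 3]: sandwich collapses at ϑ=6.
ϑ(G) ≈ 6.00000000.
6 ≤ 6 ≤ 6: collapsed.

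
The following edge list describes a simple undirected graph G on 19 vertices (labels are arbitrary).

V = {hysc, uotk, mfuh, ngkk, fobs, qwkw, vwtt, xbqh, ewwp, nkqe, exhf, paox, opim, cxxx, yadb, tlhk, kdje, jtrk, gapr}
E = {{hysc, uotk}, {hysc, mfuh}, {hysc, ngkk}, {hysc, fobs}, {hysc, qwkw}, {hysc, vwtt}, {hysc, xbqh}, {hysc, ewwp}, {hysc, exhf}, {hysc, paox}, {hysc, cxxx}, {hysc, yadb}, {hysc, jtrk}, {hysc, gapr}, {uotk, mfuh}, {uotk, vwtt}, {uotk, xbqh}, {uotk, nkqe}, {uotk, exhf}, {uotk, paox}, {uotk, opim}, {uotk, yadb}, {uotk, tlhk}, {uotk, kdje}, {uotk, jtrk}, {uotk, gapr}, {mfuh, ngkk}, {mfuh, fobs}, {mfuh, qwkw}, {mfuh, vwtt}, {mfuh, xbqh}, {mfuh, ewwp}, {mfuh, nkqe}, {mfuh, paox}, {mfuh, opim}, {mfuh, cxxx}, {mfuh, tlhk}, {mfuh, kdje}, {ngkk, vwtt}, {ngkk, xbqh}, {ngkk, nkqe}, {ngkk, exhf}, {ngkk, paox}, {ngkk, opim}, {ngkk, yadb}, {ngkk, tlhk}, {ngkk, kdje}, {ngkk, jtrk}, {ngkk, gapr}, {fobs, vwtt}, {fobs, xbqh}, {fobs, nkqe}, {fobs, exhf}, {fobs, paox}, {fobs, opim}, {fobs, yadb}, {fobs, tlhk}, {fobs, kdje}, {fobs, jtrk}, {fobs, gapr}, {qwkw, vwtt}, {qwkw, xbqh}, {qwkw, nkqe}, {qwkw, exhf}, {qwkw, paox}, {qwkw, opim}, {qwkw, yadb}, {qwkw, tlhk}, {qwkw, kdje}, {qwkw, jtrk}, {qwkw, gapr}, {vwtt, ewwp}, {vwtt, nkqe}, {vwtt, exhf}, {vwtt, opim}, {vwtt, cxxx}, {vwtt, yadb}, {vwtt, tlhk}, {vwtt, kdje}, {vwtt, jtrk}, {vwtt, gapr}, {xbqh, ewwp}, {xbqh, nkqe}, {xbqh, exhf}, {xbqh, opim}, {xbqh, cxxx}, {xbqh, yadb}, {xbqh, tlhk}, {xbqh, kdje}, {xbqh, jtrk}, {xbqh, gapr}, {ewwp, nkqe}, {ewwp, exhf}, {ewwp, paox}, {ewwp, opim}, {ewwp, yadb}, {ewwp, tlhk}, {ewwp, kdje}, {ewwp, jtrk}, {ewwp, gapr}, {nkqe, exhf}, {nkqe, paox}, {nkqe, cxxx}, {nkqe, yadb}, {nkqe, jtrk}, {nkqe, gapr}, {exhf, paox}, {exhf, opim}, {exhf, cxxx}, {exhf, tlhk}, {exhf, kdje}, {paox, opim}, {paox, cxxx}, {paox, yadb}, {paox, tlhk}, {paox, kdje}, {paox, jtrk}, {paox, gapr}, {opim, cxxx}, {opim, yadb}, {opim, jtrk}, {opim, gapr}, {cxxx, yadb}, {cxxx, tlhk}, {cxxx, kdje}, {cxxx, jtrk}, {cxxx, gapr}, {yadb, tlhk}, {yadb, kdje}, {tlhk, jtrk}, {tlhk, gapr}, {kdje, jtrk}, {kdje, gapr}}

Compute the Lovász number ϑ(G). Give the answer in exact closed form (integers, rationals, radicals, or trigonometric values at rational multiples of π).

N(kdje) = {uotk, mfuh, ngkk, fobs, qwkw, vwtt, xbqh, ewwp, exhf, paox, cxxx, yadb, jtrk, gapr}, |N(kdje)| = 14.
deg(paox) = 16; N(paox) = {hysc, uotk, mfuh, ngkk, fobs, qwkw, ewwp, nkqe, exhf, opim, cxxx, yadb, tlhk, kdje, jtrk, gapr}.
N(cxxx) = {hysc, mfuh, vwtt, xbqh, nkqe, exhf, paox, opim, yadb, tlhk, kdje, jtrk, gapr}, |N(cxxx)| = 13.
Vertex jtrk has 14 neighbors: hysc, uotk, ngkk, fobs, qwkw, vwtt, xbqh, ewwp, nkqe, paox, opim, cxxx, tlhk, kdje.
4 parts of sizes [6, 5, 5, 3]; α(G) = 6 = ϑ (perfect).
Numerically 6.0000000.
Sandwich: α(G)=6 ≤ ϑ(G)=6 ≤ χ(Ḡ)=6 (collapsed).

6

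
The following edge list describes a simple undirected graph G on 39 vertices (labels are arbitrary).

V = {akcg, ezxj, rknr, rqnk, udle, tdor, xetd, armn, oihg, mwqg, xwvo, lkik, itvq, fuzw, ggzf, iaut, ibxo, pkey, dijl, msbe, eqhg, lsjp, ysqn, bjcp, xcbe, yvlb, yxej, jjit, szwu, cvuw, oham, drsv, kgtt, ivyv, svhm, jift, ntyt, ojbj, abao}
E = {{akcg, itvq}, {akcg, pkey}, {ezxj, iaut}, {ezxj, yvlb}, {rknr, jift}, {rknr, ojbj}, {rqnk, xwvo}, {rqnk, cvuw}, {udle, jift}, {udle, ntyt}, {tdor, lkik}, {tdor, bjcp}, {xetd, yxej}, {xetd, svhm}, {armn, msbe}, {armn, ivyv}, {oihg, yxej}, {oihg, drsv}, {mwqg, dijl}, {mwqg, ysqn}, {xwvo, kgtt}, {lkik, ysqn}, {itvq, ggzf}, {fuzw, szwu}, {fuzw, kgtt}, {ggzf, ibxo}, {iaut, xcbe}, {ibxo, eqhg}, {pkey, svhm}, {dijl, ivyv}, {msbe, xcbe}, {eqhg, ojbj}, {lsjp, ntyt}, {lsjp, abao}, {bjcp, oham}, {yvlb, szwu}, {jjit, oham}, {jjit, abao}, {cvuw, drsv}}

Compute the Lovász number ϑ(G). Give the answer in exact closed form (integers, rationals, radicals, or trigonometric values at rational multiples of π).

39*cos(pi/39)/(cos(pi/39) + 1)

deg(pkey) = 2; N(pkey) = {akcg, svhm}.
Vertex svhm has 2 neighbors: xetd, pkey.
N(xcbe) = {iaut, msbe}, |N(xcbe)| = 2.
N(xetd) = {yxej, svhm}, |N(xetd)| = 2.
2-regular, N=39; this is C_{39}, the 39-cycle.
spec(A) ≈ [2.0, 1.9741, 1.89707, 1.77091, 1.59889, 1.38545, 1.13613, 0.85739, 0.55643, 0.24107, -0.08053, -0.40005, -0.70921, -1.0, -1.26489, -1.49702, -1.69038, -1.83996, -1.94188, -1.99351] (distinct, 5 d.p.).
With N=39: ϑ(G) = 39·(-(-1)*2*cos(pi/39))/(2−(-2*cos(pi/39))) = 39*cos(pi/39)/(cos(pi/39) + 1).
Numerically 19.468332410.
Check 19 ≤ 39*cos(pi/39)/(cos(pi/39) + 1) ≤ 20: both strict.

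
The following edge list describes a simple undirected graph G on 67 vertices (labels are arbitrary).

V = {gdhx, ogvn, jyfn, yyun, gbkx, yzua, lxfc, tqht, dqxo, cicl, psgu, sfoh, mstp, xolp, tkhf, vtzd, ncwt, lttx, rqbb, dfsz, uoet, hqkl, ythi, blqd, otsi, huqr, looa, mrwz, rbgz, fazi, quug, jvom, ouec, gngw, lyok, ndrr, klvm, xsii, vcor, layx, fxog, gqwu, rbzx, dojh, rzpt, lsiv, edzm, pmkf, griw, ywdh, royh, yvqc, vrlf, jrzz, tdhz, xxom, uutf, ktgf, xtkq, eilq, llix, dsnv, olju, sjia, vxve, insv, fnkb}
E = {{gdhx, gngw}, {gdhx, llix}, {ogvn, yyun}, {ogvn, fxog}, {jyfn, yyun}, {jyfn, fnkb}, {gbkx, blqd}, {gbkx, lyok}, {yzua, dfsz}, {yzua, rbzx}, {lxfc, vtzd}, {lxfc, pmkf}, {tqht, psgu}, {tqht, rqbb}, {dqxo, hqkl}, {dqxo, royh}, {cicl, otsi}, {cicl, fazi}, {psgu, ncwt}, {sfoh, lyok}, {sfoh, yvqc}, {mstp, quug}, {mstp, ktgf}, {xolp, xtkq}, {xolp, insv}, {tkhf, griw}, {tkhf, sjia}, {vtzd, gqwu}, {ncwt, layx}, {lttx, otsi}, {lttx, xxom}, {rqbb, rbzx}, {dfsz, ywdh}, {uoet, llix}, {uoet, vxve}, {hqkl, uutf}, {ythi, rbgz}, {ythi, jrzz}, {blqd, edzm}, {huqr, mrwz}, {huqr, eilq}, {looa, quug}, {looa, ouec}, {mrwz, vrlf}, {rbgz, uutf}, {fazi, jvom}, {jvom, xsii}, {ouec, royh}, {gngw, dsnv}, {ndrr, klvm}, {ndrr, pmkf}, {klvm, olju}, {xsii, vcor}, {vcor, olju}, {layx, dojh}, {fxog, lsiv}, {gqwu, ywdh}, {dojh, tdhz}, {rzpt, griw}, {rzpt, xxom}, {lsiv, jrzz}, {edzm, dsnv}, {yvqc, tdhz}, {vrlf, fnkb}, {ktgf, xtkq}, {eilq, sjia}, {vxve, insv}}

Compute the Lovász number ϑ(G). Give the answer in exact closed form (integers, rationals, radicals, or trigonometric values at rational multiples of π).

Vertex otsi has 2 neighbors: cicl, lttx.
Vertex blqd has 2 neighbors: gbkx, edzm.
Vertex xtkq has 2 neighbors: xolp, ktgf.
Vertex gbkx has 2 neighbors: blqd, lyok.
2-regular, N=67; a single 67-cycle (edge-transitive).
Distinct eigenvalues (to 3 d.p.): [2.0, 1.991, 1.965, 1.921, 1.861, 1.784, 1.692, 1.584, 1.463, 1.329, 1.183, 1.027, 0.862, 0.689, 0.51, 0.327, 0.141, -0.047, -0.234, -0.419, -0.6, -0.776, -0.945, -1.106, -1.257, -1.398, -1.525, -1.64, -1.74, -1.825, -1.893, -1.945, -1.98, -1.998].
−67·(-2*cos(pi/67)) / ((2)−(-2*cos(pi/67))) = 67*cos(pi/67)/(cos(pi/67) + 1) = ϑ(G).
≈ 33.481579809 (to 9 d.p.).
Lovász sandwich 33 ≤ 67*cos(pi/67)/(cos(pi/67) + 1) ≤ 34: both strict.

67*cos(pi/67)/(cos(pi/67) + 1)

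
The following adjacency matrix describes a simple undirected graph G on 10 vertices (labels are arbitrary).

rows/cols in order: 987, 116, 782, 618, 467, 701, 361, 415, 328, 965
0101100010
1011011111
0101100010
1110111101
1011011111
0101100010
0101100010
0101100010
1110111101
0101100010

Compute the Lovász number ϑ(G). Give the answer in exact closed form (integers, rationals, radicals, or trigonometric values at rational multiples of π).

deg(782) = 4; N(782) = {116, 618, 467, 328}.
N(965) = {116, 618, 467, 328}, |N(965)| = 4.
deg(467) = 8; N(467) = {987, 782, 618, 701, 361, 415, 328, 965}.
N(987) = {116, 618, 467, 328}, |N(987)| = 4.
G = K_{6,2,2}: α = 6 = χ(Ḡ), so ϑ = 6.
≈ 6.00000 (to 5 d.p.).
Check 6 ≤ 6 ≤ 6: collapsed.

6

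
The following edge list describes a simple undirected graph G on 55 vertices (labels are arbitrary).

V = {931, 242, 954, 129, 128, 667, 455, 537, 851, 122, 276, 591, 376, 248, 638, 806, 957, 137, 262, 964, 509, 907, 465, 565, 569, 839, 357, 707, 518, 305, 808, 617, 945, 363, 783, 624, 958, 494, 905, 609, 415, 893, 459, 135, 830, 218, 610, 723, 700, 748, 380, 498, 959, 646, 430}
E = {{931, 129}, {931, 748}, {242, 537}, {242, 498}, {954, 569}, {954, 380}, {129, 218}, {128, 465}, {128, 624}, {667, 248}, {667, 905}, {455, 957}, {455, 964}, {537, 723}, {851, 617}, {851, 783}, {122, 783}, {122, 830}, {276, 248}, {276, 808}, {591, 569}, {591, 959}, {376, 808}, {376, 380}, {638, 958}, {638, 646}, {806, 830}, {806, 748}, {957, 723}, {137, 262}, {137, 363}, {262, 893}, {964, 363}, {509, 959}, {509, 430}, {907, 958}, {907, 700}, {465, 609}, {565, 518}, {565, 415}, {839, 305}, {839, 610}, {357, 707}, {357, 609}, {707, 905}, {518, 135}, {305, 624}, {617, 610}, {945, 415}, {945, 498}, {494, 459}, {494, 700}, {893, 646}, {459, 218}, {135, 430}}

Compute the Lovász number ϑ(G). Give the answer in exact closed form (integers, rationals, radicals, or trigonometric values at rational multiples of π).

55*cos(pi/55)/(cos(pi/55) + 1)

deg(667) = 2; N(667) = {248, 905}.
Vertex 907 has 2 neighbors: 958, 700.
Vertex 248 has 2 neighbors: 667, 276.
deg(851) = 2; N(851) = {617, 783}.
G on 55 vertices is 2-regular; this is C_{55}, the 55-cycle.
Distinct eigenvalues (to 3 d.p.): [2.0, 1.987, 1.948, 1.884, 1.795, 1.683, 1.548, 1.394, 1.221, 1.033, 0.831, 0.618, 0.397, 0.171, -0.057, -0.285, -0.508, -0.726, -0.933, -1.129, -1.31, -1.473, -1.618, -1.741, -1.842, -1.919, -1.971, -1.997].
ϑ = −N·λ_min/(λ_max−λ_min) = −55·(-2*cos(pi/55))/(2−(-2*cos(pi/55))) = 55*cos(pi/55)/(cos(pi/55) + 1).
= 27.4775569… (decimal).
Lovász sandwich 27 ≤ 55*cos(pi/55)/(cos(pi/55) + 1) ≤ 28: both strict.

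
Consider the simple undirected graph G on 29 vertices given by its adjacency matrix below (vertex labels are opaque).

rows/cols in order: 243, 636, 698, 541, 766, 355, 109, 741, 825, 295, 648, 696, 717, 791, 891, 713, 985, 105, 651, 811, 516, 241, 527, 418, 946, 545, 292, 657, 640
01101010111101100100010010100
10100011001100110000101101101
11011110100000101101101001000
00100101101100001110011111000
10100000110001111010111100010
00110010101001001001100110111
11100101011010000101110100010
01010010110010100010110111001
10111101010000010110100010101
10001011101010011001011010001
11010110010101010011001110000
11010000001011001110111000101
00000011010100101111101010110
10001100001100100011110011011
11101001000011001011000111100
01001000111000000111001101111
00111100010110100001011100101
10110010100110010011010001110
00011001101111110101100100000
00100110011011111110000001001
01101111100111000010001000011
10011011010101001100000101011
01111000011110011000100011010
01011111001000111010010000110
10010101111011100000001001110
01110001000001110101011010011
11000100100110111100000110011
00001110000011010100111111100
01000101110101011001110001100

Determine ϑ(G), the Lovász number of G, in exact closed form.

sqrt(29)

deg(698) = 14; N(698) = {243, 636, 541, 766, 355, 109, 825, 891, 985, 105, 811, 516, 527, 545}.
Vertex 295 has 14 neighbors: 243, 766, 109, 741, 825, 648, 717, 713, 985, 811, 241, 527, 946, 640.
Vertex 891 has 14 neighbors: 243, 636, 698, 766, 741, 717, 791, 985, 651, 811, 418, 946, 545, 292.
Vertex 516 has 14 neighbors: 636, 698, 766, 355, 109, 741, 825, 696, 717, 791, 651, 527, 657, 640.
deg(v) = 14 for all v (|V|=29); Paley(29): SR with (k,λ,μ)=(14,6,7).
spec(A) ≈ [14.0, 2.193, -3.193] (distinct, 3 d.p.).
Lovász (edge-transitive): ϑ = −29·(-sqrt(29)/2 - 1/2)/((14)−(-sqrt(29)/2 - 1/2)) = sqrt(29).
≈ 5.3851648 (to 7 d.p.).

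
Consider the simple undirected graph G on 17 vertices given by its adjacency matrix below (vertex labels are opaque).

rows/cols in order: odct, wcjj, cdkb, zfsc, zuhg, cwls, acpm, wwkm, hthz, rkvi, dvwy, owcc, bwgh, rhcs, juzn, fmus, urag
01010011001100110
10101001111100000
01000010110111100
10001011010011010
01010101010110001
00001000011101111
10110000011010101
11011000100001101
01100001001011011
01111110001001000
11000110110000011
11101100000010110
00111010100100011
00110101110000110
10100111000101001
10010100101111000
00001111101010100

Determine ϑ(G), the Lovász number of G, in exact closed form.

sqrt(17)

deg(fmus) = 8; N(fmus) = {odct, zfsc, cwls, hthz, dvwy, owcc, bwgh, rhcs}.
Vertex hthz has 8 neighbors: wcjj, cdkb, wwkm, dvwy, bwgh, rhcs, fmus, urag.
N(bwgh) = {cdkb, zfsc, zuhg, acpm, hthz, owcc, fmus, urag}, |N(bwgh)| = 8.
N(rkvi) = {wcjj, cdkb, zfsc, zuhg, cwls, acpm, dvwy, rhcs}, |N(rkvi)| = 8.
Regular of degree 8 on 17 vertices: SR(17,8,3,4) — a Paley graph.
A has 3 distinct eigenvalues ≈ [8.0, 1.562, -2.562].
−17·(-sqrt(17)/2 - 1/2) / ((8)−(-sqrt(17)/2 - 1/2)) = sqrt(17) = ϑ(G).
ϑ(G) ≈ 4.1231.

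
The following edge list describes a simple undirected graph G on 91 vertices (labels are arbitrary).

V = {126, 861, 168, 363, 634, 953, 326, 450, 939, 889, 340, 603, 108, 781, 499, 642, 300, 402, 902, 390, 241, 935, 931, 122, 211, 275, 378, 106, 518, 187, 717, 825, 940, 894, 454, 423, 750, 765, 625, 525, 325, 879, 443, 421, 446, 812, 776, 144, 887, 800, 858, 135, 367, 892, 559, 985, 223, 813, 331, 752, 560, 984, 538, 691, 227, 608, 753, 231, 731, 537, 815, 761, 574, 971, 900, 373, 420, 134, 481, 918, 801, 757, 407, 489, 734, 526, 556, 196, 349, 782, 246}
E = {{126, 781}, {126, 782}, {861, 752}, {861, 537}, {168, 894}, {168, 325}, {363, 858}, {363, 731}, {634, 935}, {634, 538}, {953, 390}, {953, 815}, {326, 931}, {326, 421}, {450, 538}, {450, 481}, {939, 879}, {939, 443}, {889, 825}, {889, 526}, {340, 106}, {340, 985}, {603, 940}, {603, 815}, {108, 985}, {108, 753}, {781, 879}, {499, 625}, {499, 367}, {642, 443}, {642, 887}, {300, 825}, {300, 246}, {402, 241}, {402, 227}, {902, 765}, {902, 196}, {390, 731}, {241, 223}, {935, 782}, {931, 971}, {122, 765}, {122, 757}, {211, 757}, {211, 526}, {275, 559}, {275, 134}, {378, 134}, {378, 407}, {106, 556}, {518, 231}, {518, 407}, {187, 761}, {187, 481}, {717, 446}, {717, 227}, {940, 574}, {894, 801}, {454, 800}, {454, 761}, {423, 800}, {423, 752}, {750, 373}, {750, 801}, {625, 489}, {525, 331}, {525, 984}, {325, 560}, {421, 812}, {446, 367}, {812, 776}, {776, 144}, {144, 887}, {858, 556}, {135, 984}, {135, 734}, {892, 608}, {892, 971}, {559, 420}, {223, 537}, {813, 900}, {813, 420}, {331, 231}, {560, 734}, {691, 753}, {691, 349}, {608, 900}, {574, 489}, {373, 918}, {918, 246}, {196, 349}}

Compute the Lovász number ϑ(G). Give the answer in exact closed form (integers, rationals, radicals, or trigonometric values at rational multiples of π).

deg(879) = 2; N(879) = {939, 781}.
N(691) = {753, 349}, |N(691)| = 2.
Vertex 135 has 2 neighbors: 984, 734.
deg(481) = 2; N(481) = {450, 187}.
2-regular, N=91; a single 91-cycle (edge-transitive).
A has 46 distinct eigenvalues ≈ [2.0, 1.995, 1.981, 1.957, 1.924, 1.882, 1.831, 1.771, 1.703, 1.626, 1.542, 1.45, 1.352, 1.247, 1.136, 1.02, 0.899, 0.773, 0.644, 0.512, 0.377, 0.241, 0.104, -0.035, -0.172, -0.309, -0.445, -0.579, -0.709, -0.837, -0.96, -1.079, -1.192, -1.3, -1.402, -1.497, -1.585, -1.665, -1.738, -1.802, -1.858, -1.904, -1.942, -1.97, -1.989, -1.999].
With N=91: ϑ(G) = 91·(-(-1)*2*cos(pi/91))/(2−(-2*cos(pi/91))) = 91*cos(pi/91)/(cos(pi/91) + 1).
≈ 45.48644016 (to 8 d.p.).
α=45, χ(Ḡ)=46; ϑ=91*cos(pi/91)/(cos(pi/91) + 1) lies between (both strict).

91*cos(pi/91)/(cos(pi/91) + 1)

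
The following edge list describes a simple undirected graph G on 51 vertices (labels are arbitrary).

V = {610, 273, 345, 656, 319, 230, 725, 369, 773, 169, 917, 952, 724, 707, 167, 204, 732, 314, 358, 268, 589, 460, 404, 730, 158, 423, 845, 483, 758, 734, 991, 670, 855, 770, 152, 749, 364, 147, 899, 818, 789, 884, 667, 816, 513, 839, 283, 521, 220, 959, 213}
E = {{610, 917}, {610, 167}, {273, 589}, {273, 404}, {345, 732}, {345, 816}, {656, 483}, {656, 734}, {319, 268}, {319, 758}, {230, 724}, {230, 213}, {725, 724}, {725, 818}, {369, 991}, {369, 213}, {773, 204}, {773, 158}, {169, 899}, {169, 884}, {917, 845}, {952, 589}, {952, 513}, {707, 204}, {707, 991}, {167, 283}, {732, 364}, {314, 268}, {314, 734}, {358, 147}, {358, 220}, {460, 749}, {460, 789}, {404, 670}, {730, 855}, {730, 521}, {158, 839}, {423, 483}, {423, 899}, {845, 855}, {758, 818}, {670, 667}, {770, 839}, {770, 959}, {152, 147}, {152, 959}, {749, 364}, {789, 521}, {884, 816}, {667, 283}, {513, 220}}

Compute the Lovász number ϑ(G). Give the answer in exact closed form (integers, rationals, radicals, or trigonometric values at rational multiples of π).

51*cos(pi/51)/(cos(pi/51) + 1)

deg(773) = 2; N(773) = {204, 158}.
Vertex 204 has 2 neighbors: 773, 707.
N(770) = {839, 959}, |N(770)| = 2.
Vertex 749 has 2 neighbors: 460, 364.
deg(v) = 2 for all v (|V|=51); the odd cycle C_{51}.
A has 26 distinct eigenvalues ≈ [2.0, 1.98484, 1.93959, 1.86494, 1.76202, 1.63239, 1.47802, 1.30124, 1.10473, 0.89148, 0.66471, 0.42787, 0.18454, -0.06159, -0.30678, -0.54733, -0.77957, -1.0, -1.20527, -1.39227, -1.55816, -1.70043, -1.81693, -1.90588, -1.96595, -1.99621].
Lovász: ϑ = −51(-2*cos(pi/51))/(2+-(-1)*2*cos(pi/51)) = 51*cos(pi/51)/(cos(pi/51) + 1).
Numerically 25.47579449.
α=25, χ(Ḡ)=26; ϑ=51*cos(pi/51)/(cos(pi/51) + 1) lies between (both strict).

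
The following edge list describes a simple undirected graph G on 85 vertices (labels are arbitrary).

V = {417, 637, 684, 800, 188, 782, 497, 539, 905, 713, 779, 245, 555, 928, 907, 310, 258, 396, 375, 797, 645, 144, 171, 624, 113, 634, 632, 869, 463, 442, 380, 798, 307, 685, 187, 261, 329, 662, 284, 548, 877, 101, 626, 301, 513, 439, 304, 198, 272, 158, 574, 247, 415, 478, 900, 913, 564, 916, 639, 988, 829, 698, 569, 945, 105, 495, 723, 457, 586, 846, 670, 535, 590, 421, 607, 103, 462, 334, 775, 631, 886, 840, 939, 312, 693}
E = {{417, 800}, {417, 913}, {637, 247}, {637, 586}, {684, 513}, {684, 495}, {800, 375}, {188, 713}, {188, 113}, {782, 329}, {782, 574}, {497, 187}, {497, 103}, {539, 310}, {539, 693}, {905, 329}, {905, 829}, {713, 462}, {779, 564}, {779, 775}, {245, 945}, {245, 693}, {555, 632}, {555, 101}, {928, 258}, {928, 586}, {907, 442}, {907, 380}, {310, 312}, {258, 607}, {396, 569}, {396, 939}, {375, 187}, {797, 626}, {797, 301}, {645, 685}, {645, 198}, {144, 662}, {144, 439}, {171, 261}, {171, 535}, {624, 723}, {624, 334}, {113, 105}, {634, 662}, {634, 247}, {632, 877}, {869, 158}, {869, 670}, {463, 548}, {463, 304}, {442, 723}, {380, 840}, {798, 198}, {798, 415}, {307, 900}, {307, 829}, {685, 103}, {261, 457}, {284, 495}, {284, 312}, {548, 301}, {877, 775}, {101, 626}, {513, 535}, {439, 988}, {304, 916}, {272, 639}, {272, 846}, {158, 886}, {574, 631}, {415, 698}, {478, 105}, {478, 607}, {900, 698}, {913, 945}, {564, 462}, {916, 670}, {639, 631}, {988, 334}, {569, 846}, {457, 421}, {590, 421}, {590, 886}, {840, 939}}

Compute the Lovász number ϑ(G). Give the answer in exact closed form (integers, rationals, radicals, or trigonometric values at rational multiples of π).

deg(421) = 2; N(421) = {457, 590}.
deg(590) = 2; N(590) = {421, 886}.
deg(478) = 2; N(478) = {105, 607}.
Vertex 310 has 2 neighbors: 539, 312.
2-regular, N=85; connected 2-regular on 85 ⇒ C_{85}.
spec(A) ≈ [2.0, 1.9945, 1.9782, 1.951, 1.9132, 1.8649, 1.8065, 1.7382, 1.6604, 1.5735, 1.478, 1.3745, 1.2634, 1.1455, 1.0213, 0.8915, 0.7568, 0.618, 0.4759, 0.3311, 0.1845, 0.037, -0.1108, -0.258, -0.4038, -0.5473, -0.6879, -0.8247, -0.957, -1.0841, -1.2053, -1.3198, -1.4272, -1.5268, -1.618, -1.7004, -1.7735, -1.837, -1.8904, -1.9334, -1.9659, -1.9877, -1.9986] (distinct, 4 d.p.).
ϑ = −N·λ_min/(λ_max−λ_min) = −85·(-2*cos(pi/85))/(2−(-2*cos(pi/85))) = 85*cos(pi/85)/(cos(pi/85) + 1).
Numerically 42.4854826.
α=42, χ(Ḡ)=43; ϑ=85*cos(pi/85)/(cos(pi/85) + 1) lies between (both strict).

85*cos(pi/85)/(cos(pi/85) + 1)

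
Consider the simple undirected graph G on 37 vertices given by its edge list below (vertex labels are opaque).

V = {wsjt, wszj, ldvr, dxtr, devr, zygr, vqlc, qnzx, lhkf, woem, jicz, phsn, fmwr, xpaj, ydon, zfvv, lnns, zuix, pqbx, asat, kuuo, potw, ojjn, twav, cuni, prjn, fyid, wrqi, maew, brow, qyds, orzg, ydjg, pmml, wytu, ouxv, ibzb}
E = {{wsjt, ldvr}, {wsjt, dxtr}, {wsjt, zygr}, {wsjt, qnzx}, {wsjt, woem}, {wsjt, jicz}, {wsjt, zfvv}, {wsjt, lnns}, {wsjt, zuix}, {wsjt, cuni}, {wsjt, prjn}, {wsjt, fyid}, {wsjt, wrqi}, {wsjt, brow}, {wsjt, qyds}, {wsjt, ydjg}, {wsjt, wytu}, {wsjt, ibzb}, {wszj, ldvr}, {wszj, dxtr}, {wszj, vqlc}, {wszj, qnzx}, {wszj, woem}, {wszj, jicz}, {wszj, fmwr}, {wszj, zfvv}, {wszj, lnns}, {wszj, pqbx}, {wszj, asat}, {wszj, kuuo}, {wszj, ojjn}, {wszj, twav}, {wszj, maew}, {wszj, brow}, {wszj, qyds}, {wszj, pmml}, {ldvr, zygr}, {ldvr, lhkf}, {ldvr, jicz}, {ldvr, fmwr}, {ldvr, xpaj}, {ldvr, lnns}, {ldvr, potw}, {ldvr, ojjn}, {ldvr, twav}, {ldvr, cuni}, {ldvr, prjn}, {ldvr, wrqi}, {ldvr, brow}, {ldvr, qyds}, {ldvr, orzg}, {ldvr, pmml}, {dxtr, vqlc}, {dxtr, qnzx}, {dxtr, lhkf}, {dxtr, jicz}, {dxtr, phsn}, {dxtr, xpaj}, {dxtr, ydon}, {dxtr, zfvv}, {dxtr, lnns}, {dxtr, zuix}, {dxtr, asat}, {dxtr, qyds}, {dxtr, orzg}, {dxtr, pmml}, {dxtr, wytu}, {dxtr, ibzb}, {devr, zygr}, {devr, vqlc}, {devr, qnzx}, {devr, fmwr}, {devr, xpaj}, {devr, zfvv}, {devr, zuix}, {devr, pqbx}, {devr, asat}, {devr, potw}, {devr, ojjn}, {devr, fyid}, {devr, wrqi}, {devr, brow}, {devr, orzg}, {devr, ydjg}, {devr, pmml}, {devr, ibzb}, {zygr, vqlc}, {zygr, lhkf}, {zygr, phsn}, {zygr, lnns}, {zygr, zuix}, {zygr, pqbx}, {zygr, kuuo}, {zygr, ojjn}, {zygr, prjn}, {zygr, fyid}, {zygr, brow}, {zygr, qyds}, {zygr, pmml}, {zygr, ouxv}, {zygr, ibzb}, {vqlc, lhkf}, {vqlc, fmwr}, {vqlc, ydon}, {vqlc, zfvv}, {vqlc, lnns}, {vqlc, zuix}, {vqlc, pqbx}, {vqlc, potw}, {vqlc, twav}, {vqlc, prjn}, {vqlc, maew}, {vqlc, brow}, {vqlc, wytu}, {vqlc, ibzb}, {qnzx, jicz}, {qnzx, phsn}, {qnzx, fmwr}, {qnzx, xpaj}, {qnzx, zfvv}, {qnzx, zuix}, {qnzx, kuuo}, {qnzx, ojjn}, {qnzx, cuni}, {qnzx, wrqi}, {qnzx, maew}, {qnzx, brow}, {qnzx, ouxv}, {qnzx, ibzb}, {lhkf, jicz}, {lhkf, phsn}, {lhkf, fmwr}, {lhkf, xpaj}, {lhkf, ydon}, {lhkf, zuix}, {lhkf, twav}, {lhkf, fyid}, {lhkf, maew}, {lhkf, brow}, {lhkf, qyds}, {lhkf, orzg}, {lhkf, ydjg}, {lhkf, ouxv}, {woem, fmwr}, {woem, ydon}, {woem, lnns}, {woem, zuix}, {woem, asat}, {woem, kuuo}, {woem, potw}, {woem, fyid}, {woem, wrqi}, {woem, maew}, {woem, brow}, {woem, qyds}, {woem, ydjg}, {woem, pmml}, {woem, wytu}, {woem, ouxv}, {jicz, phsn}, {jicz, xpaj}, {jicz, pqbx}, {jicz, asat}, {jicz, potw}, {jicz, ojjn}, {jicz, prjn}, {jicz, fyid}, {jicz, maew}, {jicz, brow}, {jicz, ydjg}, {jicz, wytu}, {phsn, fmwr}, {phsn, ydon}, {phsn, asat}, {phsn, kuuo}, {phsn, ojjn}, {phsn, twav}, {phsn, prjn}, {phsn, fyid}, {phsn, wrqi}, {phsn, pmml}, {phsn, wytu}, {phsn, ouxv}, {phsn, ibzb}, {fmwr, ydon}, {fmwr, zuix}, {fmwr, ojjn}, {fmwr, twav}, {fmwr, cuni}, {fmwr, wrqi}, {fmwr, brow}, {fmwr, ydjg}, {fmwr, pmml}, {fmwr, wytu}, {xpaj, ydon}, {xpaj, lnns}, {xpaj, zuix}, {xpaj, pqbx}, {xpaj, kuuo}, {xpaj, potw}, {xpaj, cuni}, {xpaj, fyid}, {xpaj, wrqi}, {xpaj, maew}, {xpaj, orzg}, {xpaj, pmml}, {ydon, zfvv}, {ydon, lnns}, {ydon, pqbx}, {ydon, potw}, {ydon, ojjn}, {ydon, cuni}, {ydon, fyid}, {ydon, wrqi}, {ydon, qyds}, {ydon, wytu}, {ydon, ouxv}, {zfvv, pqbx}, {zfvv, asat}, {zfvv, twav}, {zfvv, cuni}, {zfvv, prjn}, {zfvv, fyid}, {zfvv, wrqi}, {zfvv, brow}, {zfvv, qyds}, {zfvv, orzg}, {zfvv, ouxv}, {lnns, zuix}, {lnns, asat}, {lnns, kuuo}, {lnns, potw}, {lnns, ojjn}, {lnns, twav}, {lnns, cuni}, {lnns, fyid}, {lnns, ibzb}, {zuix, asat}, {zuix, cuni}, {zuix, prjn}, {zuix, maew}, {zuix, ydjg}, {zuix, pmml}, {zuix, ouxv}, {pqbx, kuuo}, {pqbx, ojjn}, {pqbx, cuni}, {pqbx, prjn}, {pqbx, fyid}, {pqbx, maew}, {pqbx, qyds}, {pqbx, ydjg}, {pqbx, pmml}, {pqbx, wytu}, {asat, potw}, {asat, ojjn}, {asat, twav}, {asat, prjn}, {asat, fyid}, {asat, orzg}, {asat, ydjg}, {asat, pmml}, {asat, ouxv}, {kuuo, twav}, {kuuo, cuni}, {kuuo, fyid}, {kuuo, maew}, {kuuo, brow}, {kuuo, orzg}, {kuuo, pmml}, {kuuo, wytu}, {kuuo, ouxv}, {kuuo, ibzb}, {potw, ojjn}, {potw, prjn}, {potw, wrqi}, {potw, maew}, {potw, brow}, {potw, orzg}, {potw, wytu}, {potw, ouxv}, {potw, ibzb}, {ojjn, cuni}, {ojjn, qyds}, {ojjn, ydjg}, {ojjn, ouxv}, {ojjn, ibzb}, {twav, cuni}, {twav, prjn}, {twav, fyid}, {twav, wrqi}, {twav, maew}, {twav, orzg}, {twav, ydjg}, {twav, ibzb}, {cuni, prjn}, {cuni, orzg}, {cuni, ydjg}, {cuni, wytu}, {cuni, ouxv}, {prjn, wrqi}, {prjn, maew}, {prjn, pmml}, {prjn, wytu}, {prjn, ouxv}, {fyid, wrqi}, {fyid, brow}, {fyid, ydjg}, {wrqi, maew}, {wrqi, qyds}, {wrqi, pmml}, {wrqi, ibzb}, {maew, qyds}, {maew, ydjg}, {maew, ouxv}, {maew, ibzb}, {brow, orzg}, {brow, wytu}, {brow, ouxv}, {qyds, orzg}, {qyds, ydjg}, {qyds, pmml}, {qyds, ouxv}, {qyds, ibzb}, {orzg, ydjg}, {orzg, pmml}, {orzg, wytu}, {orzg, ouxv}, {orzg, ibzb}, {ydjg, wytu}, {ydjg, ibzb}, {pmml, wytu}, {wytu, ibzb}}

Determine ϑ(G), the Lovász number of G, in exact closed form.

deg(lhkf) = 18; N(lhkf) = {ldvr, dxtr, zygr, vqlc, jicz, phsn, fmwr, xpaj, ydon, zuix, twav, fyid, maew, brow, qyds, orzg, ydjg, ouxv}.
deg(pmml) = 18; N(pmml) = {wszj, ldvr, dxtr, devr, zygr, woem, phsn, fmwr, xpaj, zuix, pqbx, asat, kuuo, prjn, wrqi, qyds, orzg, wytu}.
Vertex zygr has 18 neighbors: wsjt, ldvr, devr, vqlc, lhkf, phsn, lnns, zuix, pqbx, kuuo, ojjn, prjn, fyid, brow, qyds, pmml, ouxv, ibzb.
Vertex twav has 18 neighbors: wszj, ldvr, vqlc, lhkf, phsn, fmwr, zfvv, lnns, asat, kuuo, cuni, prjn, fyid, wrqi, maew, orzg, ydjg, ibzb.
37-vertex 18-regular graph: Paley(37): SR with (k,λ,μ)=(18,8,9).
spec(A) ≈ [18.0, 2.541, -3.541] (distinct, 3 d.p.).
Lovász: ϑ = −37(-sqrt(37)/2 - 1/2)/(18+-(-sqrt(37)/2 - 1/2)) = sqrt(37).
Numerically 6.082763.

sqrt(37)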